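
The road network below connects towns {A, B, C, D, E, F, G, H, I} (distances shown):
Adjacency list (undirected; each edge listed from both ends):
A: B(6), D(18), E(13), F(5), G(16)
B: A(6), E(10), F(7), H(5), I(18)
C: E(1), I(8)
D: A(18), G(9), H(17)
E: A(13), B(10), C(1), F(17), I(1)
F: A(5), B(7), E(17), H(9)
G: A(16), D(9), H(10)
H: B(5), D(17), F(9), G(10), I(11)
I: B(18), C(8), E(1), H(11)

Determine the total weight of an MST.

Kruskal's algorithm — process edges by increasing weight (ties by edge label):
C E (1): add — endpoints in different components.
E I (1): add — endpoints in different components.
A F (5): add — endpoints in different components.
B H (5): add — endpoints in different components.
A B (6): add — endpoints in different components.
B F (7): skip — B and F already connected.
C I (8): skip — C and I already connected.
D G (9): add — endpoints in different components.
F H (9): skip — F and H already connected.
B E (10): add — endpoints in different components.
G H (10): add — endpoints in different components.
MST edges: C E, E I, A F, B H, A B, D G, B E, G H; total weight 1+1+5+5+6+9+10+10 = 47.

47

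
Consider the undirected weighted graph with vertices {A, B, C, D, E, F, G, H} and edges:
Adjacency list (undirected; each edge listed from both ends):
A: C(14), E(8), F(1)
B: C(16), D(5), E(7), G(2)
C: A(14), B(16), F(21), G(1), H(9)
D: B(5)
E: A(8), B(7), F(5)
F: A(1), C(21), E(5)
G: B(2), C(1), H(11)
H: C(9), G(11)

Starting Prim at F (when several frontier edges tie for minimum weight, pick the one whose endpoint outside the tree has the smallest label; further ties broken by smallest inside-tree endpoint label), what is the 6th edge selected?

B-D

Grow the tree from F using Prim:
Step 1: cheapest edge leaving the tree is A—F (1); add A.
Step 2: cheapest edge leaving the tree is E—F (5); add E.
Step 3: cheapest edge leaving the tree is B—E (7); add B.
Step 4: cheapest edge leaving the tree is B—G (2); add G.
Step 5: cheapest edge leaving the tree is C—G (1); add C.
Step 6: cheapest edge leaving the tree is B—D (5); add D.
Step 7: cheapest edge leaving the tree is C—H (9); add H.
The 6th edge added is B—D.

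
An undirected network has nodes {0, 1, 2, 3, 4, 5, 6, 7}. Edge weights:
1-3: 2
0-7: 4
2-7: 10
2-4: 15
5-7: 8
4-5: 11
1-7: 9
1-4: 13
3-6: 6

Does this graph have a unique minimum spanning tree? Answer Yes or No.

Yes

Kruskal: consider edges lightest-first.
1-3 (2): add — endpoints in different components.
0-7 (4): add — endpoints in different components.
3-6 (6): add — endpoints in different components.
5-7 (8): add — endpoints in different components.
1-7 (9): add — endpoints in different components.
2-7 (10): add — endpoints in different components.
4-5 (11): add — endpoints in different components.
Every non-tree edge has weight strictly greater than the heaviest edge on the tree path between its endpoints, so the MST is unique.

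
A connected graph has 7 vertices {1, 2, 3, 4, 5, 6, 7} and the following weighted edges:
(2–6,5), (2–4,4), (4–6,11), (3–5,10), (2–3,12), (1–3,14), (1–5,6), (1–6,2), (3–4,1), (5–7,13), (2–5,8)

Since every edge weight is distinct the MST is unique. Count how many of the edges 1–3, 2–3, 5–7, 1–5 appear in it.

2

Kruskal's algorithm — process edges by increasing weight (ties by edge label):
3–4 (1): add. Components now {1} {2} {3,4} {5} {6} {7}
1–6 (2): add. Components now {1,6} {2} {3,4} {5} {7}
2–4 (4): add. Components now {1,6} {2,3,4} {5} {7}
2–6 (5): add. Components now {1,2,3,4,6} {5} {7}
1–5 (6): add. Components now {1,2,3,4,5,6} {7}
2–5 (8): skip — 2 and 5 already connected.
3–5 (10): skip — 3 and 5 already connected.
4–6 (11): skip — 4 and 6 already connected.
2–3 (12): skip — 2 and 3 already connected.
5–7 (13): add. Components now {1,2,3,4,5,6,7}
MST edge set: {3–4, 1–6, 2–4, 2–6, 1–5, 5–7}.
Of the listed edges, {5–7, 1–5} are in the MST → 2.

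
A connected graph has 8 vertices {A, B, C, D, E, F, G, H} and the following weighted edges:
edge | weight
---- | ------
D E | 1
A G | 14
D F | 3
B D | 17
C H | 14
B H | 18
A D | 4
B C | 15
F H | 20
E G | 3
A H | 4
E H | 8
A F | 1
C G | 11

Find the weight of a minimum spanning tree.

38

Kruskal's algorithm — process edges by increasing weight (ties by edge label):
A F (1): add — endpoints in different components.
D E (1): add — endpoints in different components.
D F (3): add — endpoints in different components.
E G (3): add — endpoints in different components.
A D (4): skip — A and D already connected.
A H (4): add — endpoints in different components.
E H (8): skip — E and H already connected.
C G (11): add — endpoints in different components.
A G (14): skip — A and G already connected.
C H (14): skip — C and H already connected.
B C (15): add — endpoints in different components.
MST edges: A F, D E, D F, E G, A H, C G, B C; total weight 1+1+3+3+4+11+15 = 38.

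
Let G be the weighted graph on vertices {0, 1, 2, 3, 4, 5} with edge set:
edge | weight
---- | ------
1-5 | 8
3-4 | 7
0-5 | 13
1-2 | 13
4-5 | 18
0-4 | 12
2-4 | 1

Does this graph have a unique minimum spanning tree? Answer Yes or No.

No

Kruskal: consider edges lightest-first.
2-4 (1): add — endpoints in different components.
3-4 (7): add — endpoints in different components.
1-5 (8): add — endpoints in different components.
0-4 (12): add — endpoints in different components.
0-5 (13): add — endpoints in different components.
Non-tree edge 1-2 has weight 13, equal to the heaviest edge on its tree cycle — swapping gives another MST of the same weight. Not unique.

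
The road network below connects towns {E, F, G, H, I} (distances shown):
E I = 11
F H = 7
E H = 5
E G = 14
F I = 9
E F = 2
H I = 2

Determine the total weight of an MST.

23

Prim, starting at E.
Step 1: frontier [E F 2, E H 5, E I 11, E G 14] → take E F (2); add F.
Step 2: frontier [E H 5, E I 11, E G 14, F H 7, F I 9] → take E H (5); add H.
Step 3: frontier [E I 11, E G 14, F I 9, H I 2] → take H I (2); add I.
Step 4: frontier [E G 14] → take E G (14); add G.
MST edges: E F, E H, H I, E G; total weight 2+5+2+14 = 23.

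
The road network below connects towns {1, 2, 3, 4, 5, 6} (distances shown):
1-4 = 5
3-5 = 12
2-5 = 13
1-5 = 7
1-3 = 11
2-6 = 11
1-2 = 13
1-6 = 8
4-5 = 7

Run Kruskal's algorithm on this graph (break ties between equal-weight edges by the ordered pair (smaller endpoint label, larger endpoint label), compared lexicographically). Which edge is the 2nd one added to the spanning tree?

1-5

Sort edges by weight, then run Kruskal:
1-4 (5): add — endpoints in different components.
1-5 (7): add — endpoints in different components.
4-5 (7): skip — 4 and 5 already connected.
1-6 (8): add — endpoints in different components.
1-3 (11): add — endpoints in different components.
2-6 (11): add — endpoints in different components.
The 2nd edge added is 1-5.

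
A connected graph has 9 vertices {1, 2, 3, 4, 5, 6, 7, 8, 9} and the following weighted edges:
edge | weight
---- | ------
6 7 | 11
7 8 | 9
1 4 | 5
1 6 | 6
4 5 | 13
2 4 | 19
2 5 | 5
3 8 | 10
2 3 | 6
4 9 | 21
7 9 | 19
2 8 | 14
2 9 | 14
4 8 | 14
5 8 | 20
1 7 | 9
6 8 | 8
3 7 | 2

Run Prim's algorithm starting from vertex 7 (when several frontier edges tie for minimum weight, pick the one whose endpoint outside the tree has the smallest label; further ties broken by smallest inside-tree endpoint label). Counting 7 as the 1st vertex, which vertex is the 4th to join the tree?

5

Prim's algorithm from 7:
Step 1: cheapest edge leaving the tree is 3 7 (2); add 3.
Step 2: cheapest edge leaving the tree is 2 3 (6); add 2.
Step 3: cheapest edge leaving the tree is 2 5 (5); add 5.
Step 4: cheapest edge leaving the tree is 1 7 (9); add 1.
Step 5: cheapest edge leaving the tree is 1 4 (5); add 4.
Step 6: cheapest edge leaving the tree is 1 6 (6); add 6.
Step 7: cheapest edge leaving the tree is 6 8 (8); add 8.
Step 8: cheapest edge leaving the tree is 2 9 (14); add 9.
Vertex order: 7, 3, 2, 5, 1, 4, 6, 8, 9. The 4th vertex is 5.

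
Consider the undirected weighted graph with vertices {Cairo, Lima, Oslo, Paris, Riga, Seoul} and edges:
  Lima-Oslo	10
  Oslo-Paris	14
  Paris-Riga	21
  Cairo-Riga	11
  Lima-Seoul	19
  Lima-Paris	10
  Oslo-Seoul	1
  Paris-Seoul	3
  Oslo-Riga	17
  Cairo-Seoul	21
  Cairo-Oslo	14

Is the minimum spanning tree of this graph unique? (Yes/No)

No

Sort edges by weight, then run Kruskal:
Oslo-Seoul (1): add. Components now {Oslo,Seoul} {Lima} {Cairo} {Riga} {Paris}
Paris-Seoul (3): add. Components now {Oslo,Paris,Seoul} {Lima} {Cairo} {Riga}
Lima-Oslo (10): add. Components now {Lima,Oslo,Paris,Seoul} {Cairo} {Riga}
Lima-Paris (10): skip — Lima and Paris already connected.
Cairo-Riga (11): add. Components now {Lima,Oslo,Paris,Seoul} {Cairo,Riga}
Cairo-Oslo (14): add. Components now {Cairo,Lima,Oslo,Paris,Riga,Seoul}
Non-tree edge Lima-Paris has weight 10, equal to the heaviest edge on its tree cycle — swapping gives another MST of the same weight. Not unique.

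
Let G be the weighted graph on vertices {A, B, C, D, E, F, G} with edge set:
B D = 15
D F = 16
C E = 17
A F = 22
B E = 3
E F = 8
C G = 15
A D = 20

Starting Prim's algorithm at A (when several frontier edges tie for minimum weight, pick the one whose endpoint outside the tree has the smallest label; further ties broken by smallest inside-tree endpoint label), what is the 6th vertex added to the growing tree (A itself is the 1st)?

Prim, starting at A.
Step 1: frontier [A D 20, A F 22] → take A D (20); add D.
Step 2: frontier [A F 22, B D 15, D F 16] → take B D (15); add B.
Step 3: frontier [A F 22, B E 3, D F 16] → take B E (3); add E.
Step 4: frontier [A F 22, D F 16, E F 8, C E 17] → take E F (8); add F.
Step 5: frontier [C E 17] → take C E (17); add C.
Step 6: frontier [C G 15] → take C G (15); add G.
Vertex order: A, D, B, E, F, C, G. The 6th vertex is C.

C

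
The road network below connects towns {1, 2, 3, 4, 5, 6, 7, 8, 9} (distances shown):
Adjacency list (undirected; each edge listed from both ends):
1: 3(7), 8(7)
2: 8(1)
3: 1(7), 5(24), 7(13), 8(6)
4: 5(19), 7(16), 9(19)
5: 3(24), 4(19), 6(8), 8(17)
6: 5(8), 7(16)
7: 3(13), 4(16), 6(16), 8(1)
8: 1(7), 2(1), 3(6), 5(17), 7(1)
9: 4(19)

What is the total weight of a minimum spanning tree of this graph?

Grow the tree from 6 using Prim:
Step 1: frontier [5 6 8, 6 7 16] → take 5 6 (8); add 5.
Step 2: frontier [5 8 17, 4 5 19, 3 5 24, 6 7 16] → take 6 7 (16); add 7.
Step 3: frontier [5 8 17, 4 5 19, 3 5 24, 7 8 1, 3 7 13, 4 7 16] → take 7 8 (1); add 8.
Step 4: frontier [4 5 19, 3 5 24, 3 7 13, 4 7 16, 2 8 1, 3 8 6, 1 8 7] → take 2 8 (1); add 2.
Step 5: frontier [4 5 19, 3 5 24, 3 7 13, 4 7 16, 3 8 6, 1 8 7] → take 3 8 (6); add 3.
Step 6: frontier [1 3 7, 4 5 19, 4 7 16, 1 8 7] → take 1 3 (7); add 1.
Step 7: frontier [4 5 19, 4 7 16] → take 4 7 (16); add 4.
Step 8: frontier [4 9 19] → take 4 9 (19); add 9.
MST edges: 5 6, 6 7, 7 8, 2 8, 3 8, 1 3, 4 7, 4 9; total weight 8+16+1+1+6+7+16+19 = 74.

74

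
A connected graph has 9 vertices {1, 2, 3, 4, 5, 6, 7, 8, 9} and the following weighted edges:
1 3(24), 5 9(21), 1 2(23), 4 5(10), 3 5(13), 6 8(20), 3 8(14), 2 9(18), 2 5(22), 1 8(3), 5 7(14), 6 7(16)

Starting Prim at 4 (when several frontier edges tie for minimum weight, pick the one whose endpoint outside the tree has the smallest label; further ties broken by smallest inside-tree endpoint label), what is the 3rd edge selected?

5-7

Prim, starting at 4.
Step 1: cheapest edge leaving the tree is 4 5 (10); add 5.
Step 2: cheapest edge leaving the tree is 3 5 (13); add 3.
Step 3: cheapest edge leaving the tree is 5 7 (14); add 7.
Step 4: cheapest edge leaving the tree is 3 8 (14); add 8.
Step 5: cheapest edge leaving the tree is 1 8 (3); add 1.
Step 6: cheapest edge leaving the tree is 6 7 (16); add 6.
Step 7: cheapest edge leaving the tree is 5 9 (21); add 9.
Step 8: cheapest edge leaving the tree is 2 9 (18); add 2.
The 3rd edge added is 5 7.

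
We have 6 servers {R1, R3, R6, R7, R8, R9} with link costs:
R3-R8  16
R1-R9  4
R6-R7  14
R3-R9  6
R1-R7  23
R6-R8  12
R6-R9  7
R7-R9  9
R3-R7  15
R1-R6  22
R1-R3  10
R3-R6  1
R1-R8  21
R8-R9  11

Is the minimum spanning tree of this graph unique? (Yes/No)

Kruskal's algorithm — process edges by increasing weight (ties by edge label):
R3-R6 (1): add. Components now {R3,R6} {R7} {R1} {R8} {R9}
R1-R9 (4): add. Components now {R3,R6} {R7} {R1,R9} {R8}
R3-R9 (6): add. Components now {R1,R3,R6,R9} {R7} {R8}
R6-R9 (7): skip — R6 and R9 already connected.
R7-R9 (9): add. Components now {R1,R3,R6,R7,R9} {R8}
R1-R3 (10): skip — R3 and R1 already connected.
R8-R9 (11): add. Components now {R1,R3,R6,R7,R8,R9}
Every non-tree edge has weight strictly greater than the heaviest edge on the tree path between its endpoints, so the MST is unique.

Yes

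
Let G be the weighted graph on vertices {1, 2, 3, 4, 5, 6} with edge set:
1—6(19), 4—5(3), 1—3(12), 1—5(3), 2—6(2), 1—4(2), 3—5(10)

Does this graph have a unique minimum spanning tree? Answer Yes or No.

No

Kruskal: consider edges lightest-first.
1—4 (2): add. Components now {1,4} {2} {3} {5} {6}
2—6 (2): add. Components now {1,4} {2,6} {3} {5}
1—5 (3): add. Components now {1,4,5} {2,6} {3}
4—5 (3): skip — 4 and 5 already connected.
3—5 (10): add. Components now {1,3,4,5} {2,6}
1—3 (12): skip — 1 and 3 already connected.
1—6 (19): add. Components now {1,2,3,4,5,6}
Non-tree edge 4—5 has weight 3, equal to the heaviest edge on its tree cycle — swapping gives another MST of the same weight. Not unique.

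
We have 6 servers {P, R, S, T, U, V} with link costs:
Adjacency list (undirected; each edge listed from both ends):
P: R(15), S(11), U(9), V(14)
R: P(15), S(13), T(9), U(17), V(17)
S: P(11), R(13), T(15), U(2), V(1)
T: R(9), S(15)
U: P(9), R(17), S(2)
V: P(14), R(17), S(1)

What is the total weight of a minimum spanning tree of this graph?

Kruskal: consider edges lightest-first.
S-V (1): add — endpoints in different components.
S-U (2): add — endpoints in different components.
P-U (9): add — endpoints in different components.
R-T (9): add — endpoints in different components.
P-S (11): skip — S and P already connected.
R-S (13): add — endpoints in different components.
MST edges: S-V, S-U, P-U, R-T, R-S; total weight 1+2+9+9+13 = 34.

34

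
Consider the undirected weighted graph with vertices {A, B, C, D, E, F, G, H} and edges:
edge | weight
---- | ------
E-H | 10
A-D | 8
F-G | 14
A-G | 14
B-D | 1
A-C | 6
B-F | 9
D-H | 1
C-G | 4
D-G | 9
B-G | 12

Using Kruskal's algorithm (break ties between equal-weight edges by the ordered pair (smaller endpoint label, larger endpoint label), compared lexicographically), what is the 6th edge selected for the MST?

B-F

Kruskal: consider edges lightest-first.
B-D (1): add — endpoints in different components.
D-H (1): add — endpoints in different components.
C-G (4): add — endpoints in different components.
A-C (6): add — endpoints in different components.
A-D (8): add — endpoints in different components.
B-F (9): add — endpoints in different components.
D-G (9): skip — D and G already connected.
E-H (10): add — endpoints in different components.
The 6th edge added is B-F.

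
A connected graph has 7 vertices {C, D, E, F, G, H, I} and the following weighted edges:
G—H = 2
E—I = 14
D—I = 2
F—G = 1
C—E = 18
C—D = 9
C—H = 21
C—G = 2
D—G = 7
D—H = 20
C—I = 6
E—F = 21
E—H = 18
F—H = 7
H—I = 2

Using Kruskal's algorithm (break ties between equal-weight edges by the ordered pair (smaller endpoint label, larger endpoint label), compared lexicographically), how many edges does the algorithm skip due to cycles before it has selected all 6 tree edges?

4

Kruskal: consider edges lightest-first.
F—G (1): add. Components now {C} {D} {E} {F,G} {H} {I}
C—G (2): add. Components now {C,F,G} {D} {E} {H} {I}
D—I (2): add. Components now {C,F,G} {D,I} {E} {H}
G—H (2): add. Components now {C,F,G,H} {D,I} {E}
H—I (2): add. Components now {C,D,F,G,H,I} {E}
C—I (6): skip — C and I already connected.
D—G (7): skip — D and G already connected.
F—H (7): skip — F and H already connected.
C—D (9): skip — C and D already connected.
E—I (14): add. Components now {C,D,E,F,G,H,I}
Edges rejected before the tree was complete: 4.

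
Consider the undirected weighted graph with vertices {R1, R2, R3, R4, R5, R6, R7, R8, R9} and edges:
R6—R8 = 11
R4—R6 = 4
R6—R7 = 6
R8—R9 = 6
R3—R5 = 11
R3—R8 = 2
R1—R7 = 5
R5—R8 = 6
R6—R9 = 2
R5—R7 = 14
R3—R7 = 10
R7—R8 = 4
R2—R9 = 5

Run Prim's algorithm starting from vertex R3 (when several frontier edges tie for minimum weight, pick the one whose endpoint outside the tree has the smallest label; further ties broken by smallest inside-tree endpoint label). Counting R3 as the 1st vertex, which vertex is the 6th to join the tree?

Grow the tree from R3 using Prim:
Step 1: frontier [R3—R8 2, R3—R7 10, R3—R5 11] → take R3—R8 (2); add R8.
Step 2: frontier [R3—R7 10, R3—R5 11, R7—R8 4, R5—R8 6, R8—R9 6, R6—R8 11] → take R7—R8 (4); add R7.
Step 3: frontier [R3—R5 11, R1—R7 5, R6—R7 6, R5—R7 14, R5—R8 6, R8—R9 6, R6—R8 11] → take R1—R7 (5); add R1.
Step 4: frontier [R3—R5 11, R6—R7 6, R5—R7 14, R5—R8 6, R8—R9 6, R6—R8 11] → take R5—R8 (6); add R5.
Step 5: frontier [R6—R7 6, R8—R9 6, R6—R8 11] → take R6—R7 (6); add R6.
Step 6: frontier [R6—R9 2, R4—R6 4, R8—R9 6] → take R6—R9 (2); add R9.
Step 7: frontier [R4—R6 4, R2—R9 5] → take R4—R6 (4); add R4.
Step 8: frontier [R2—R9 5] → take R2—R9 (5); add R2.
Vertex order: R3, R8, R7, R1, R5, R6, R9, R4, R2. The 6th vertex is R6.

R6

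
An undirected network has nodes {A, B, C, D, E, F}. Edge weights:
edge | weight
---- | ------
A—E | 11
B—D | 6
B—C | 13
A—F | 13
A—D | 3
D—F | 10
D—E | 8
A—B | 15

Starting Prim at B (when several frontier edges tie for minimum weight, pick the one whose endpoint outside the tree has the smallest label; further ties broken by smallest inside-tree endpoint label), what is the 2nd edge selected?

Prim, starting at B.
Step 1: frontier [B—D 6, B—C 13, A—B 15] → take B—D (6); add D.
Step 2: frontier [B—C 13, A—B 15, A—D 3, D—E 8, D—F 10] → take A—D (3); add A.
Step 3: frontier [A—E 11, A—F 13, B—C 13, D—E 8, D—F 10] → take D—E (8); add E.
Step 4: frontier [A—F 13, B—C 13, D—F 10] → take D—F (10); add F.
Step 5: frontier [B—C 13] → take B—C (13); add C.
The 2nd edge added is A—D.

A-D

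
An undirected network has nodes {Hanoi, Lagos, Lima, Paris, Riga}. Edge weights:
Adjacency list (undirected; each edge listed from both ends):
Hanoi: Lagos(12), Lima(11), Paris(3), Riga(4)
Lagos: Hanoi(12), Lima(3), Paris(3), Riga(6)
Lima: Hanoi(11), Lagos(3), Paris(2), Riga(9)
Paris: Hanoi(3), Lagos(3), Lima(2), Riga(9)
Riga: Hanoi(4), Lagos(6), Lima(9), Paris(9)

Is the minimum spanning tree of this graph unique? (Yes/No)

Kruskal's algorithm — process edges by increasing weight (ties by edge label):
Lima—Paris (2): add — endpoints in different components.
Hanoi—Paris (3): add — endpoints in different components.
Lagos—Lima (3): add — endpoints in different components.
Lagos—Paris (3): skip — Paris and Lagos already connected.
Hanoi—Riga (4): add — endpoints in different components.
Non-tree edge Lagos—Paris has weight 3, equal to the heaviest edge on its tree cycle — swapping gives another MST of the same weight. Not unique.

No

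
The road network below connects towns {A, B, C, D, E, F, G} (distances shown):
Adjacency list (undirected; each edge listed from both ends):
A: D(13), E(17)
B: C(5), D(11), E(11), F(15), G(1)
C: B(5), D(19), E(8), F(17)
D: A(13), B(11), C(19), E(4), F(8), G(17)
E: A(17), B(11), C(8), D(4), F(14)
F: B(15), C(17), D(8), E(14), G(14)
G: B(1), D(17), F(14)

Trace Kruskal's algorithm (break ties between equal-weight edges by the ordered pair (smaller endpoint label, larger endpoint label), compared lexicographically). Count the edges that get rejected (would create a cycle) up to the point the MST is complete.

2

Kruskal: consider edges lightest-first.
B-G (1): add. Components now {A} {B,G} {C} {D} {E} {F}
D-E (4): add. Components now {A} {B,G} {C} {D,E} {F}
B-C (5): add. Components now {A} {B,C,G} {D,E} {F}
C-E (8): add. Components now {A} {B,C,D,E,G} {F}
D-F (8): add. Components now {A} {B,C,D,E,F,G}
B-D (11): skip — B and D already connected.
B-E (11): skip — B and E already connected.
A-D (13): add. Components now {A,B,C,D,E,F,G}
Edges rejected before the tree was complete: 2.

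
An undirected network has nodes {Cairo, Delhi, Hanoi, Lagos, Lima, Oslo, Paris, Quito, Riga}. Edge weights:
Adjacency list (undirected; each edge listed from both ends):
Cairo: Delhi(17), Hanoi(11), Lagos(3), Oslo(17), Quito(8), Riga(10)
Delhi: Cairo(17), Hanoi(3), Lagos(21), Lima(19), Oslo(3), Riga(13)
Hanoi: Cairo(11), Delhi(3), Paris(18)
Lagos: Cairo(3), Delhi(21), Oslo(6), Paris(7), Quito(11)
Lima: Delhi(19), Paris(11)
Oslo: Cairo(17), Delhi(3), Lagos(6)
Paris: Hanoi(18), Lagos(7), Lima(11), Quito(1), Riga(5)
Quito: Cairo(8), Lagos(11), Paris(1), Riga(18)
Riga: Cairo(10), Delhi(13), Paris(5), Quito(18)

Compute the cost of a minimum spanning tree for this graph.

Prim's algorithm from Lagos:
Step 1: cheapest edge leaving the tree is Cairo—Lagos (3); add Cairo.
Step 2: cheapest edge leaving the tree is Lagos—Oslo (6); add Oslo.
Step 3: cheapest edge leaving the tree is Delhi—Oslo (3); add Delhi.
Step 4: cheapest edge leaving the tree is Delhi—Hanoi (3); add Hanoi.
Step 5: cheapest edge leaving the tree is Lagos—Paris (7); add Paris.
Step 6: cheapest edge leaving the tree is Paris—Quito (1); add Quito.
Step 7: cheapest edge leaving the tree is Paris—Riga (5); add Riga.
Step 8: cheapest edge leaving the tree is Lima—Paris (11); add Lima.
MST edges: Cairo—Lagos, Lagos—Oslo, Delhi—Oslo, Delhi—Hanoi, Lagos—Paris, Paris—Quito, Paris—Riga, Lima—Paris; total weight 3+6+3+3+7+1+5+11 = 39.

39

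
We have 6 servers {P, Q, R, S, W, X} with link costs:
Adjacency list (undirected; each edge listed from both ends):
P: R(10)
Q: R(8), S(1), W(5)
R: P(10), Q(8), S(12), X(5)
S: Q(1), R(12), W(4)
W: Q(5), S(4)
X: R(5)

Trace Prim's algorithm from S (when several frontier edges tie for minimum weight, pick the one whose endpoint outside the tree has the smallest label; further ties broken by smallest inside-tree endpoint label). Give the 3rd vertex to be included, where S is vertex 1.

W

Prim's algorithm from S:
Step 1: cheapest edge leaving the tree is Q–S (1); add Q.
Step 2: cheapest edge leaving the tree is S–W (4); add W.
Step 3: cheapest edge leaving the tree is Q–R (8); add R.
Step 4: cheapest edge leaving the tree is R–X (5); add X.
Step 5: cheapest edge leaving the tree is P–R (10); add P.
Vertex order: S, Q, W, R, X, P. The 3rd vertex is W.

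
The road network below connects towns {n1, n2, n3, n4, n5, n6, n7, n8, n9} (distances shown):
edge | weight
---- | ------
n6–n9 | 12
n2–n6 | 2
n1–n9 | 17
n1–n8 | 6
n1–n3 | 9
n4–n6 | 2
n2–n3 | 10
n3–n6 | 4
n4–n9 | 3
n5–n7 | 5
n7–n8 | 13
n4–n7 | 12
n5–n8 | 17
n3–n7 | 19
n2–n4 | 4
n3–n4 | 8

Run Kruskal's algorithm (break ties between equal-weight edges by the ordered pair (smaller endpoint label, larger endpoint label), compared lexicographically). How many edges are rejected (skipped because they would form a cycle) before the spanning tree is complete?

Sort edges by weight, then run Kruskal:
n2–n6 (2): add — endpoints in different components.
n4–n6 (2): add — endpoints in different components.
n4–n9 (3): add — endpoints in different components.
n2–n4 (4): skip — n4 and n2 already connected.
n3–n6 (4): add — endpoints in different components.
n5–n7 (5): add — endpoints in different components.
n1–n8 (6): add — endpoints in different components.
n3–n4 (8): skip — n3 and n4 already connected.
n1–n3 (9): add — endpoints in different components.
n2–n3 (10): skip — n3 and n2 already connected.
n4–n7 (12): add — endpoints in different components.
Edges rejected before the tree was complete: 3.

3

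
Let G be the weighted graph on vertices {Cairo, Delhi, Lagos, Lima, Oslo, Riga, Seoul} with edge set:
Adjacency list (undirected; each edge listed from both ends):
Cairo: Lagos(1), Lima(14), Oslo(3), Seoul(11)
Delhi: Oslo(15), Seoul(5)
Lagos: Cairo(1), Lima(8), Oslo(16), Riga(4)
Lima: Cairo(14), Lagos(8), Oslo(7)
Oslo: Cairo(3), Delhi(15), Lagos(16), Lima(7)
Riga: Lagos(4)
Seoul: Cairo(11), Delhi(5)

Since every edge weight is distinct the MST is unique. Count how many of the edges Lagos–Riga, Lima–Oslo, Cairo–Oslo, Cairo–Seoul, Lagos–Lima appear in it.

4

Kruskal: consider edges lightest-first.
Cairo–Lagos (1): add — endpoints in different components.
Cairo–Oslo (3): add — endpoints in different components.
Lagos–Riga (4): add — endpoints in different components.
Delhi–Seoul (5): add — endpoints in different components.
Lima–Oslo (7): add — endpoints in different components.
Lagos–Lima (8): skip — Lima and Lagos already connected.
Cairo–Seoul (11): add — endpoints in different components.
MST edge set: {Cairo–Lagos, Cairo–Oslo, Lagos–Riga, Delhi–Seoul, Lima–Oslo, Cairo–Seoul}.
Of the listed edges, {Lagos–Riga, Lima–Oslo, Cairo–Oslo, Cairo–Seoul} are in the MST → 4.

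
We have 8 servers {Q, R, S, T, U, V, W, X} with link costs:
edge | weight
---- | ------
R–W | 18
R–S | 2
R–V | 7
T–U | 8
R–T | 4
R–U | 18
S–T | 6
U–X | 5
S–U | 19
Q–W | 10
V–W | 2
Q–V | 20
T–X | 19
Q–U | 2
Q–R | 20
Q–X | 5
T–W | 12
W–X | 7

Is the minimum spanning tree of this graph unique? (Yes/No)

No

Sort edges by weight, then run Kruskal:
Q–U (2): add — endpoints in different components.
R–S (2): add — endpoints in different components.
V–W (2): add — endpoints in different components.
R–T (4): add — endpoints in different components.
Q–X (5): add — endpoints in different components.
U–X (5): skip — X and U already connected.
S–T (6): skip — S and T already connected.
R–V (7): add — endpoints in different components.
W–X (7): add — endpoints in different components.
Non-tree edge U–X has weight 5, equal to the heaviest edge on its tree cycle — swapping gives another MST of the same weight. Not unique.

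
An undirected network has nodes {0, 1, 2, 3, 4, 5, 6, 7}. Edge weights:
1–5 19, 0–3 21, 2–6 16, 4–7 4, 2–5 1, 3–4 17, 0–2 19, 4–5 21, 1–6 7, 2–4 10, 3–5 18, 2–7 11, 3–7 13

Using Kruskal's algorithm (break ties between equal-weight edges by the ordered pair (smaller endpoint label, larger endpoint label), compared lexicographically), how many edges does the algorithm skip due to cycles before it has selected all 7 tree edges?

Kruskal: consider edges lightest-first.
2–5 (1): add — endpoints in different components.
4–7 (4): add — endpoints in different components.
1–6 (7): add — endpoints in different components.
2–4 (10): add — endpoints in different components.
2–7 (11): skip — 2 and 7 already connected.
3–7 (13): add — endpoints in different components.
2–6 (16): add — endpoints in different components.
3–4 (17): skip — 3 and 4 already connected.
3–5 (18): skip — 3 and 5 already connected.
0–2 (19): add — endpoints in different components.
Edges rejected before the tree was complete: 3.

3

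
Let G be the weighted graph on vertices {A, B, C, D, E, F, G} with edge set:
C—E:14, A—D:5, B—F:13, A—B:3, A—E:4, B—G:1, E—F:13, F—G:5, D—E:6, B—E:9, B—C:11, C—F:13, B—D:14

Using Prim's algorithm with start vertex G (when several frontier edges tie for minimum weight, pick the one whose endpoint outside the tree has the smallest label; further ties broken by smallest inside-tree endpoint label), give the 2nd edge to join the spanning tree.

Grow the tree from G using Prim:
Step 1: cheapest edge leaving the tree is B—G (1); add B.
Step 2: cheapest edge leaving the tree is A—B (3); add A.
Step 3: cheapest edge leaving the tree is A—E (4); add E.
Step 4: cheapest edge leaving the tree is A—D (5); add D.
Step 5: cheapest edge leaving the tree is F—G (5); add F.
Step 6: cheapest edge leaving the tree is B—C (11); add C.
The 2nd edge added is A—B.

A-B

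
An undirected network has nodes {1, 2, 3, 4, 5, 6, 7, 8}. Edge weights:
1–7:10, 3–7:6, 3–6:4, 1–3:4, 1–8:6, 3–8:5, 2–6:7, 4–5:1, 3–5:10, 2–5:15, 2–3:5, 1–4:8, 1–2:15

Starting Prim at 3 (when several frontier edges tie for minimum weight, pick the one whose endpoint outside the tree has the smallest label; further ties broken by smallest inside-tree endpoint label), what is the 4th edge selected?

3-8

Prim's algorithm from 3:
Step 1: frontier [1–3 4, 3–6 4, 2–3 5, 3–8 5, 3–7 6, 3–5 10] → take 1–3 (4); add 1.
Step 2: frontier [1–8 6, 1–4 8, 1–7 10, 1–2 15, 3–6 4, 2–3 5, 3–8 5, 3–7 6, 3–5 10] → take 3–6 (4); add 6.
Step 3: frontier [1–8 6, 1–4 8, 1–7 10, 1–2 15, 2–3 5, 3–8 5, 3–7 6, 3–5 10, 2–6 7] → take 2–3 (5); add 2.
Step 4: frontier [1–8 6, 1–4 8, 1–7 10, 2–5 15, 3–8 5, 3–7 6, 3–5 10] → take 3–8 (5); add 8.
Step 5: frontier [1–4 8, 1–7 10, 2–5 15, 3–7 6, 3–5 10] → take 3–7 (6); add 7.
Step 6: frontier [1–4 8, 2–5 15, 3–5 10] → take 1–4 (8); add 4.
Step 7: frontier [2–5 15, 3–5 10, 4–5 1] → take 4–5 (1); add 5.
The 4th edge added is 3–8.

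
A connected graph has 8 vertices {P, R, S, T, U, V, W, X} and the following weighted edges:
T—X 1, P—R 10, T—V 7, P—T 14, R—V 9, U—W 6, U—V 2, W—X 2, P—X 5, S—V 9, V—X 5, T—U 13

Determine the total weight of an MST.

33

Grow the tree from W using Prim:
Step 1: frontier [W—X 2, U—W 6] → take W—X (2); add X.
Step 2: frontier [U—W 6, T—X 1, P—X 5, V—X 5] → take T—X (1); add T.
Step 3: frontier [T—V 7, T—U 13, P—T 14, U—W 6, P—X 5, V—X 5] → take P—X (5); add P.
Step 4: frontier [P—R 10, T—V 7, T—U 13, U—W 6, V—X 5] → take V—X (5); add V.
Step 5: frontier [P—R 10, T—U 13, U—V 2, R—V 9, S—V 9, U—W 6] → take U—V (2); add U.
Step 6: frontier [P—R 10, R—V 9, S—V 9] → take R—V (9); add R.
Step 7: frontier [S—V 9] → take S—V (9); add S.
MST edges: W—X, T—X, P—X, V—X, U—V, R—V, S—V; total weight 2+1+5+5+2+9+9 = 33.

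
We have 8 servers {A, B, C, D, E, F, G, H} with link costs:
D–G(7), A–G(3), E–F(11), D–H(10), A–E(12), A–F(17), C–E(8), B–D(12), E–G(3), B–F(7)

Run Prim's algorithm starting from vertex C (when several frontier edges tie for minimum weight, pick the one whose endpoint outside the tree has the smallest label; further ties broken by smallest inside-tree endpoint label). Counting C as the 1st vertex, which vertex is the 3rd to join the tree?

Prim, starting at C.
Step 1: frontier [C–E 8] → take C–E (8); add E.
Step 2: frontier [E–G 3, E–F 11, A–E 12] → take E–G (3); add G.
Step 3: frontier [E–F 11, A–E 12, A–G 3, D–G 7] → take A–G (3); add A.
Step 4: frontier [A–F 17, E–F 11, D–G 7] → take D–G (7); add D.
Step 5: frontier [A–F 17, D–H 10, B–D 12, E–F 11] → take D–H (10); add H.
Step 6: frontier [A–F 17, B–D 12, E–F 11] → take E–F (11); add F.
Step 7: frontier [B–D 12, B–F 7] → take B–F (7); add B.
Vertex order: C, E, G, A, D, H, F, B. The 3rd vertex is G.

G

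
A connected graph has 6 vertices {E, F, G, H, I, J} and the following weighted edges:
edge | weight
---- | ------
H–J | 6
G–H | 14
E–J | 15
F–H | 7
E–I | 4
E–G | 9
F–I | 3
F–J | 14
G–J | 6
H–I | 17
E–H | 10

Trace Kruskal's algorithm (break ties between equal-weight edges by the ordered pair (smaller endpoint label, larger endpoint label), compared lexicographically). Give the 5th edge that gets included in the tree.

F-H

Kruskal's algorithm — process edges by increasing weight (ties by edge label):
F–I (3): add. Components now {E} {F,I} {G} {H} {J}
E–I (4): add. Components now {E,F,I} {G} {H} {J}
G–J (6): add. Components now {E,F,I} {G,J} {H}
H–J (6): add. Components now {E,F,I} {G,H,J}
F–H (7): add. Components now {E,F,G,H,I,J}
The 5th edge added is F–H.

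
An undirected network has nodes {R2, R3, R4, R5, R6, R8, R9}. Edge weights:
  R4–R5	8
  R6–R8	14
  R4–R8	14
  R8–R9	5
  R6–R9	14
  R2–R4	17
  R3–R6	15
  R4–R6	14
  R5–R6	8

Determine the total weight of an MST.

67

Prim, starting at R5.
Step 1: cheapest edge leaving the tree is R4–R5 (8); add R4.
Step 2: cheapest edge leaving the tree is R5–R6 (8); add R6.
Step 3: cheapest edge leaving the tree is R4–R8 (14); add R8.
Step 4: cheapest edge leaving the tree is R8–R9 (5); add R9.
Step 5: cheapest edge leaving the tree is R3–R6 (15); add R3.
Step 6: cheapest edge leaving the tree is R2–R4 (17); add R2.
MST edges: R4–R5, R5–R6, R4–R8, R8–R9, R3–R6, R2–R4; total weight 8+8+14+5+15+17 = 67.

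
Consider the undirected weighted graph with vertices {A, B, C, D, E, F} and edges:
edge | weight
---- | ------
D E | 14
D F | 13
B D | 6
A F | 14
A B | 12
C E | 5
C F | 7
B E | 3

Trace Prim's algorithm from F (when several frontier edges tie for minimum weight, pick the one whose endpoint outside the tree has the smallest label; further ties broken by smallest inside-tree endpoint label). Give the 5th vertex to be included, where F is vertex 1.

Grow the tree from F using Prim:
Step 1: frontier [C F 7, D F 13, A F 14] → take C F (7); add C.
Step 2: frontier [C E 5, D F 13, A F 14] → take C E (5); add E.
Step 3: frontier [B E 3, D E 14, D F 13, A F 14] → take B E (3); add B.
Step 4: frontier [B D 6, A B 12, D E 14, D F 13, A F 14] → take B D (6); add D.
Step 5: frontier [A B 12, A F 14] → take A B (12); add A.
Vertex order: F, C, E, B, D, A. The 5th vertex is D.

D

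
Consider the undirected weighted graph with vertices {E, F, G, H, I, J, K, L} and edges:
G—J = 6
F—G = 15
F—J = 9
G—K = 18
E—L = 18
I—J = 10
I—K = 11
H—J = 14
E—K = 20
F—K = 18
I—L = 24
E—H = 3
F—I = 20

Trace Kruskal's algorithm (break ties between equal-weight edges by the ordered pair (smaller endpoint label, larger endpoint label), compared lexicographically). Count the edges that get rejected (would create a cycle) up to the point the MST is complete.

Kruskal: consider edges lightest-first.
E—H (3): add — endpoints in different components.
G—J (6): add — endpoints in different components.
F—J (9): add — endpoints in different components.
I—J (10): add — endpoints in different components.
I—K (11): add — endpoints in different components.
H—J (14): add — endpoints in different components.
F—G (15): skip — F and G already connected.
E—L (18): add — endpoints in different components.
Edges rejected before the tree was complete: 1.

1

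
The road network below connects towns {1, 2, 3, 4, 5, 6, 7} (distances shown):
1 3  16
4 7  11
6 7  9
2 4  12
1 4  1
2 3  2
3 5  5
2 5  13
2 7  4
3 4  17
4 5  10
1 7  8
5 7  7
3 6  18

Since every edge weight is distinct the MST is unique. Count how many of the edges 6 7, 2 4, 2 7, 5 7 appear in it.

Sort edges by weight, then run Kruskal:
1 4 (1): add — endpoints in different components.
2 3 (2): add — endpoints in different components.
2 7 (4): add — endpoints in different components.
3 5 (5): add — endpoints in different components.
5 7 (7): skip — 5 and 7 already connected.
1 7 (8): add — endpoints in different components.
6 7 (9): add — endpoints in different components.
MST edge set: {1 4, 2 3, 2 7, 3 5, 1 7, 6 7}.
Of the listed edges, {6 7, 2 7} are in the MST → 2.

2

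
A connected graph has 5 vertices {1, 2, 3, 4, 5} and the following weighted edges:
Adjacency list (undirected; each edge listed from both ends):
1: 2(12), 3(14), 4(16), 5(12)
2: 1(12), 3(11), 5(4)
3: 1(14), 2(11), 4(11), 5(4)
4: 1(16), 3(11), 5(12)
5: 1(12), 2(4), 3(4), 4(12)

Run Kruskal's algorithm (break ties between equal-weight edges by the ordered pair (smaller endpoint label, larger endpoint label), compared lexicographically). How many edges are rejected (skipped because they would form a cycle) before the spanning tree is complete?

Kruskal: consider edges lightest-first.
2-5 (4): add. Components now {1} {2,5} {3} {4}
3-5 (4): add. Components now {1} {2,3,5} {4}
2-3 (11): skip — 2 and 3 already connected.
3-4 (11): add. Components now {1} {2,3,4,5}
1-2 (12): add. Components now {1,2,3,4,5}
Edges rejected before the tree was complete: 1.

1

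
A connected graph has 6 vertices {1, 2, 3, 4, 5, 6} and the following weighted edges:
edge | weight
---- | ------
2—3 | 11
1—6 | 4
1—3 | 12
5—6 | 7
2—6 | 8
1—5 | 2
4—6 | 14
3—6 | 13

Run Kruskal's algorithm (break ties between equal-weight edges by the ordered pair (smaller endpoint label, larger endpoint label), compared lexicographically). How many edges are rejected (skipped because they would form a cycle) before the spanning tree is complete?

3

Sort edges by weight, then run Kruskal:
1—5 (2): add — endpoints in different components.
1—6 (4): add — endpoints in different components.
5—6 (7): skip — 5 and 6 already connected.
2—6 (8): add — endpoints in different components.
2—3 (11): add — endpoints in different components.
1—3 (12): skip — 1 and 3 already connected.
3—6 (13): skip — 3 and 6 already connected.
4—6 (14): add — endpoints in different components.
Edges rejected before the tree was complete: 3.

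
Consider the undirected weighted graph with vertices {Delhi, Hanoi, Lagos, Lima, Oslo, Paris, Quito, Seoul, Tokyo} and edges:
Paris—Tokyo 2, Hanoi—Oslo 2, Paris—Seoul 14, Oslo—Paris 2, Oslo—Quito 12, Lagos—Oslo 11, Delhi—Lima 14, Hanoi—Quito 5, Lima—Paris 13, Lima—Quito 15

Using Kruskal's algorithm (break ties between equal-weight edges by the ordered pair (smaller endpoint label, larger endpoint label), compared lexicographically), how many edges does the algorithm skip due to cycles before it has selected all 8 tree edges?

1

Kruskal's algorithm — process edges by increasing weight (ties by edge label):
Hanoi—Oslo (2): add — endpoints in different components.
Oslo—Paris (2): add — endpoints in different components.
Paris—Tokyo (2): add — endpoints in different components.
Hanoi—Quito (5): add — endpoints in different components.
Lagos—Oslo (11): add — endpoints in different components.
Oslo—Quito (12): skip — Quito and Oslo already connected.
Lima—Paris (13): add — endpoints in different components.
Delhi—Lima (14): add — endpoints in different components.
Paris—Seoul (14): add — endpoints in different components.
Edges rejected before the tree was complete: 1.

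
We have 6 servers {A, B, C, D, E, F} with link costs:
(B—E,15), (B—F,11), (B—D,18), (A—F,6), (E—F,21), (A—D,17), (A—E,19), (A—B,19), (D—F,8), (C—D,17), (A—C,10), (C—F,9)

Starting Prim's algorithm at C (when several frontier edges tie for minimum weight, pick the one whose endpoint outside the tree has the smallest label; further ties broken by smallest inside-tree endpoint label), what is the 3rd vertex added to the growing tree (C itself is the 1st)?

Grow the tree from C using Prim:
Step 1: frontier [C—F 9, A—C 10, C—D 17] → take C—F (9); add F.
Step 2: frontier [A—C 10, C—D 17, A—F 6, D—F 8, B—F 11, E—F 21] → take A—F (6); add A.
Step 3: frontier [A—D 17, A—B 19, A—E 19, C—D 17, D—F 8, B—F 11, E—F 21] → take D—F (8); add D.
Step 4: frontier [A—B 19, A—E 19, B—D 18, B—F 11, E—F 21] → take B—F (11); add B.
Step 5: frontier [A—E 19, B—E 15, E—F 21] → take B—E (15); add E.
Vertex order: C, F, A, D, B, E. The 3rd vertex is A.

A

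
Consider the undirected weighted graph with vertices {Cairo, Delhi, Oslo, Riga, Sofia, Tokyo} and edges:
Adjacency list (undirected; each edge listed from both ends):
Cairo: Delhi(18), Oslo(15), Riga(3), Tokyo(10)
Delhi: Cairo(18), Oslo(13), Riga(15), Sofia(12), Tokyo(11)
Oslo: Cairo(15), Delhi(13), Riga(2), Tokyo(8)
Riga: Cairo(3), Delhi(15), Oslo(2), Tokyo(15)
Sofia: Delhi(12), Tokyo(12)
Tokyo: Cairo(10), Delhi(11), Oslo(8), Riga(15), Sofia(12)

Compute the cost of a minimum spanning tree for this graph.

Kruskal: consider edges lightest-first.
Oslo–Riga (2): add. Components now {Delhi} {Sofia} {Cairo} {Tokyo} {Oslo,Riga}
Cairo–Riga (3): add. Components now {Delhi} {Sofia} {Cairo,Oslo,Riga} {Tokyo}
Oslo–Tokyo (8): add. Components now {Delhi} {Sofia} {Cairo,Oslo,Riga,Tokyo}
Cairo–Tokyo (10): skip — Cairo and Tokyo already connected.
Delhi–Tokyo (11): add. Components now {Cairo,Delhi,Oslo,Riga,Tokyo} {Sofia}
Delhi–Sofia (12): add. Components now {Cairo,Delhi,Oslo,Riga,Sofia,Tokyo}
MST edges: Oslo–Riga, Cairo–Riga, Oslo–Tokyo, Delhi–Tokyo, Delhi–Sofia; total weight 2+3+8+11+12 = 36.

36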